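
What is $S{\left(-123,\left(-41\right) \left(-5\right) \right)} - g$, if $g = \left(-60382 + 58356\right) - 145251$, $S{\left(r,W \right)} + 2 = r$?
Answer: $147152$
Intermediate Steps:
$S{\left(r,W \right)} = -2 + r$
$g = -147277$ ($g = -2026 - 145251 = -147277$)
$S{\left(-123,\left(-41\right) \left(-5\right) \right)} - g = \left(-2 - 123\right) - -147277 = -125 + 147277 = 147152$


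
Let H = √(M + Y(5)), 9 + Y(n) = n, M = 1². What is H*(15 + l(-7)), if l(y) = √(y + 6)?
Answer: I*√3*(15 + I) ≈ -1.732 + 25.981*I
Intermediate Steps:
M = 1
Y(n) = -9 + n
l(y) = √(6 + y)
H = I*√3 (H = √(1 + (-9 + 5)) = √(1 - 4) = √(-3) = I*√3 ≈ 1.732*I)
H*(15 + l(-7)) = (I*√3)*(15 + √(6 - 7)) = (I*√3)*(15 + √(-1)) = (I*√3)*(15 + I) = I*√3*(15 + I)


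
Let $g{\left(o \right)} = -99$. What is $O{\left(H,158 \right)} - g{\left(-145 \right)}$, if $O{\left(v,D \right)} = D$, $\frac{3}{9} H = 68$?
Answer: $257$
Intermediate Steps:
$H = 204$ ($H = 3 \cdot 68 = 204$)
$O{\left(H,158 \right)} - g{\left(-145 \right)} = 158 - -99 = 158 + 99 = 257$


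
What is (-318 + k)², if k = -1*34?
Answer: 123904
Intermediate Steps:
k = -34
(-318 + k)² = (-318 - 34)² = (-352)² = 123904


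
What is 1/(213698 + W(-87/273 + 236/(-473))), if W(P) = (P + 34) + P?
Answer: 43043/9199596090 ≈ 4.6788e-6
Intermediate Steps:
W(P) = 34 + 2*P (W(P) = (34 + P) + P = 34 + 2*P)
1/(213698 + W(-87/273 + 236/(-473))) = 1/(213698 + (34 + 2*(-87/273 + 236/(-473)))) = 1/(213698 + (34 + 2*(-87*1/273 + 236*(-1/473)))) = 1/(213698 + (34 + 2*(-29/91 - 236/473))) = 1/(213698 + (34 + 2*(-35193/43043))) = 1/(213698 + (34 - 70386/43043)) = 1/(213698 + 1393076/43043) = 1/(9199596090/43043) = 43043/9199596090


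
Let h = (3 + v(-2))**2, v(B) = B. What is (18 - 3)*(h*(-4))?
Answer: -60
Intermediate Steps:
h = 1 (h = (3 - 2)**2 = 1**2 = 1)
(18 - 3)*(h*(-4)) = (18 - 3)*(1*(-4)) = 15*(-4) = -60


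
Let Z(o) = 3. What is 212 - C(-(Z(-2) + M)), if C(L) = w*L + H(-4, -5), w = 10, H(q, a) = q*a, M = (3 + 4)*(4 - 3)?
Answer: 292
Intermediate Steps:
M = 7 (M = 7*1 = 7)
H(q, a) = a*q
C(L) = 20 + 10*L (C(L) = 10*L - 5*(-4) = 10*L + 20 = 20 + 10*L)
212 - C(-(Z(-2) + M)) = 212 - (20 + 10*(-(3 + 7))) = 212 - (20 + 10*(-1*10)) = 212 - (20 + 10*(-10)) = 212 - (20 - 100) = 212 - 1*(-80) = 212 + 80 = 292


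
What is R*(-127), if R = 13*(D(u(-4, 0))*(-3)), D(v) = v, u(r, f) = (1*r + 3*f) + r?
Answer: -39624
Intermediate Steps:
u(r, f) = 2*r + 3*f (u(r, f) = (r + 3*f) + r = 2*r + 3*f)
R = 312 (R = 13*((2*(-4) + 3*0)*(-3)) = 13*((-8 + 0)*(-3)) = 13*(-8*(-3)) = 13*24 = 312)
R*(-127) = 312*(-127) = -39624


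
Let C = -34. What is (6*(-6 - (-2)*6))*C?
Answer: -1224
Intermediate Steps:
(6*(-6 - (-2)*6))*C = (6*(-6 - (-2)*6))*(-34) = (6*(-6 - 1*(-12)))*(-34) = (6*(-6 + 12))*(-34) = (6*6)*(-34) = 36*(-34) = -1224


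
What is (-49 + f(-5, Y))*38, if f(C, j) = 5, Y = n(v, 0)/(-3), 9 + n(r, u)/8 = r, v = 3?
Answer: -1672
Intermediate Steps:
n(r, u) = -72 + 8*r
Y = 16 (Y = (-72 + 8*3)/(-3) = (-72 + 24)*(-⅓) = -48*(-⅓) = 16)
(-49 + f(-5, Y))*38 = (-49 + 5)*38 = -44*38 = -1672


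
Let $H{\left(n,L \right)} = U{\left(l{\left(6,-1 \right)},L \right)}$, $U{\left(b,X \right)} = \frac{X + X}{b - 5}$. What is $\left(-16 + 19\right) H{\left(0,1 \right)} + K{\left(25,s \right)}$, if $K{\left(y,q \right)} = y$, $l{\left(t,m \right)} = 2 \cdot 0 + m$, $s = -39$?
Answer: $24$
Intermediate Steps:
$l{\left(t,m \right)} = m$ ($l{\left(t,m \right)} = 0 + m = m$)
$U{\left(b,X \right)} = \frac{2 X}{-5 + b}$
$H{\left(n,L \right)} = - \frac{L}{3}$ ($H{\left(n,L \right)} = \frac{2 L}{-5 - 1} = \frac{2 L}{-6} = 2 L \left(- \frac{1}{6}\right) = - \frac{L}{3}$)
$\left(-16 + 19\right) H{\left(0,1 \right)} + K{\left(25,s \right)} = \left(-16 + 19\right) \left(\left(- \frac{1}{3}\right) 1\right) + 25 = 3 \left(- \frac{1}{3}\right) + 25 = -1 + 25 = 24$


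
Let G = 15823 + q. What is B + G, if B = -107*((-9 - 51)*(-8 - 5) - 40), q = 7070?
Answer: -56287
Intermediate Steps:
B = -79180 (B = -107*(-60*(-13) - 40) = -107*(780 - 40) = -107*740 = -79180)
G = 22893 (G = 15823 + 7070 = 22893)
B + G = -79180 + 22893 = -56287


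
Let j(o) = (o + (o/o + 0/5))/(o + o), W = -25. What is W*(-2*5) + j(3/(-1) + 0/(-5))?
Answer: 751/3 ≈ 250.33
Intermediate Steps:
j(o) = (1 + o)/(2*o) (j(o) = (o + (1 + 0*(⅕)))/((2*o)) = (o + (1 + 0))*(1/(2*o)) = (o + 1)*(1/(2*o)) = (1 + o)*(1/(2*o)) = (1 + o)/(2*o))
W*(-2*5) + j(3/(-1) + 0/(-5)) = -(-50)*5 + (1 + (3/(-1) + 0/(-5)))/(2*(3/(-1) + 0/(-5))) = -25*(-10) + (1 + (3*(-1) + 0*(-⅕)))/(2*(3*(-1) + 0*(-⅕))) = 250 + (1 + (-3 + 0))/(2*(-3 + 0)) = 250 + (½)*(1 - 3)/(-3) = 250 + (½)*(-⅓)*(-2) = 250 + ⅓ = 751/3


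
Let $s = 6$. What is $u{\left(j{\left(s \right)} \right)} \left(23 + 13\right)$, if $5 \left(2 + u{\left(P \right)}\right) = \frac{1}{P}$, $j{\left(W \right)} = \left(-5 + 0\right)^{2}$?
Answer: $- \frac{8964}{125} \approx -71.712$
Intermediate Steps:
$j{\left(W \right)} = 25$ ($j{\left(W \right)} = \left(-5\right)^{2} = 25$)
$u{\left(P \right)} = -2 + \frac{1}{5 P}$
$u{\left(j{\left(s \right)} \right)} \left(23 + 13\right) = \left(-2 + \frac{1}{5 \cdot 25}\right) \left(23 + 13\right) = \left(-2 + \frac{1}{5} \cdot \frac{1}{25}\right) 36 = \left(-2 + \frac{1}{125}\right) 36 = \left(- \frac{249}{125}\right) 36 = - \frac{8964}{125}$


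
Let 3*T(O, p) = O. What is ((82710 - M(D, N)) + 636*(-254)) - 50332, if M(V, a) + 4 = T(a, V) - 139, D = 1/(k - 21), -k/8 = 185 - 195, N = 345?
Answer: -129138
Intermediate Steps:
T(O, p) = O/3
k = 80 (k = -8*(185 - 195) = -8*(-10) = 80)
D = 1/59 (D = 1/(80 - 21) = 1/59 ≈ 0.016949)
M(V, a) = -143 + a/3 (M(V, a) = -4 + (a/3 - 139) = -4 + (-139 + a/3) = -143 + a/3)
((82710 - M(D, N)) + 636*(-254)) - 50332 = ((82710 - (-143 + (⅓)*345)) + 636*(-254)) - 50332 = ((82710 - (-143 + 115)) - 161544) - 50332 = ((82710 - 1*(-28)) - 161544) - 50332 = ((82710 + 28) - 161544) - 50332 = (82738 - 161544) - 50332 = -78806 - 50332 = -129138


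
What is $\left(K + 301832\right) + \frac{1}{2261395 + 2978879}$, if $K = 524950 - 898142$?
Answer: $- \frac{373945952639}{5240274} \approx -71360.0$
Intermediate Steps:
$K = -373192$
$\left(K + 301832\right) + \frac{1}{2261395 + 2978879} = \left(-373192 + 301832\right) + \frac{1}{2261395 + 2978879} = -71360 + \frac{1}{5240274} = - \frac{373945952639}{5240274}$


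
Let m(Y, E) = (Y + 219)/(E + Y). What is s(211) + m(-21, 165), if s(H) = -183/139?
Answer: 65/1112 ≈ 0.058453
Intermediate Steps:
s(H) = -183/139 (s(H) = -183*1/139 = -183/139)
m(Y, E) = (219 + Y)/(E + Y)
s(211) + m(-21, 165) = -183/139 + (219 - 21)/(165 - 21) = -183/139 + 198/144 = -183/139 + (1/144)*198 = -183/139 + 11/8 = 65/1112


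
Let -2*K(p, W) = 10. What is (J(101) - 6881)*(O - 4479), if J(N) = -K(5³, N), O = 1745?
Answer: 18798984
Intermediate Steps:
K(p, W) = -5 (K(p, W) = -½*10 = -5)
J(N) = 5 (J(N) = -1*(-5) = 5)
(J(101) - 6881)*(O - 4479) = (5 - 6881)*(1745 - 4479) = -6876*(-2734) = 18798984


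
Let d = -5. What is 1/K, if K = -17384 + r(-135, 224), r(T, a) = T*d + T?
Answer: -1/16844 ≈ -5.9368e-5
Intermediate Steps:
r(T, a) = -4*T (r(T, a) = T*(-5) + T = -5*T + T = -4*T)
K = -16844 (K = -17384 - 4*(-135) = -17384 + 540 = -16844)
1/K = 1/(-16844) = -1/16844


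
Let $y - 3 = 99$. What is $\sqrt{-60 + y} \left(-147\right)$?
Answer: $- 147 \sqrt{42} \approx -952.67$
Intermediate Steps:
$y = 102$ ($y = 3 + 99 = 102$)
$\sqrt{-60 + y} \left(-147\right) = \sqrt{-60 + 102} \left(-147\right) = \sqrt{42} \left(-147\right) = - 147 \sqrt{42}$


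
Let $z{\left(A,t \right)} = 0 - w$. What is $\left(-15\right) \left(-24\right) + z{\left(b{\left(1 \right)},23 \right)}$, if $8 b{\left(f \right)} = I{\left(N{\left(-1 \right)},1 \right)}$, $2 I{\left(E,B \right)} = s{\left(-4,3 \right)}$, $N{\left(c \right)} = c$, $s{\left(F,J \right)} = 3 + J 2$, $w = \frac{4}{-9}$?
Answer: $\frac{3244}{9} \approx 360.44$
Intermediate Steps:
$w = - \frac{4}{9}$ ($w = 4 \left(- \frac{1}{9}\right) = - \frac{4}{9} \approx -0.44444$)
$s{\left(F,J \right)} = 3 + 2 J$
$I{\left(E,B \right)} = \frac{9}{2}$ ($I{\left(E,B \right)} = \frac{3 + 2 \cdot 3}{2} = \frac{3 + 6}{2} = \frac{1}{2} \cdot 9 = \frac{9}{2}$)
$b{\left(f \right)} = \frac{9}{16}$ ($b{\left(f \right)} = \frac{1}{8} \cdot \frac{9}{2} = \frac{9}{16}$)
$z{\left(A,t \right)} = \frac{4}{9}$ ($z{\left(A,t \right)} = 0 - - \frac{4}{9} = 0 + \frac{4}{9} = \frac{4}{9}$)
$\left(-15\right) \left(-24\right) + z{\left(b{\left(1 \right)},23 \right)} = \left(-15\right) \left(-24\right) + \frac{4}{9} = 360 + \frac{4}{9} = \frac{3244}{9}$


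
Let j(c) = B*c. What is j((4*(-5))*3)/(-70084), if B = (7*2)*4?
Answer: 120/2503 ≈ 0.047942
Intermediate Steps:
B = 56 (B = 14*4 = 56)
j(c) = 56*c
j((4*(-5))*3)/(-70084) = (56*((4*(-5))*3))/(-70084) = (56*(-20*3))*(-1/70084) = (56*(-60))*(-1/70084) = -3360*(-1/70084) = 120/2503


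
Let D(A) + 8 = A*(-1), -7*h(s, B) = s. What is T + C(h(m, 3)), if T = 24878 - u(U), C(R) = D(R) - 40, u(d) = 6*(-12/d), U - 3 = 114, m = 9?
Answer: 2259703/91 ≈ 24832.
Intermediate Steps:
h(s, B) = -s/7
U = 117 (U = 3 + 114 = 117)
D(A) = -8 - A (D(A) = -8 + A*(-1) = -8 - A)
u(d) = -72/d
C(R) = -48 - R (C(R) = (-8 - R) - 40 = -48 - R)
T = 323422/13 (T = 24878 - (-72)/117 = 24878 - 1*(-8/13) = 24878 + 8/13 = 323422/13 ≈ 24879.)
T + C(h(m, 3)) = 323422/13 + (-48 - (-1)*9/7) = 323422/13 + (-48 - 1*(-9/7)) = 323422/13 + (-48 + 9/7) = 323422/13 - 327/7 = 2259703/91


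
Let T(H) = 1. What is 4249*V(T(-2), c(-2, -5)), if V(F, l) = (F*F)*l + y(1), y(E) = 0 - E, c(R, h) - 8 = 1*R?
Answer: 21245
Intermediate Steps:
c(R, h) = 8 + R (c(R, h) = 8 + 1*R = 8 + R)
y(E) = -E
V(F, l) = -1 + l*F² (V(F, l) = (F*F)*l - 1*1 = F²*l - 1 = l*F² - 1 = -1 + l*F²)
4249*V(T(-2), c(-2, -5)) = 4249*(-1 + (8 - 2)*1²) = 4249*(-1 + 6*1) = 4249*(-1 + 6) = 4249*5 = 21245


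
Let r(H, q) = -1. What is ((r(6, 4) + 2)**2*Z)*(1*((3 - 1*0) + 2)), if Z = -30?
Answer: -150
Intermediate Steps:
((r(6, 4) + 2)**2*Z)*(1*((3 - 1*0) + 2)) = ((-1 + 2)**2*(-30))*(1*((3 - 1*0) + 2)) = (1**2*(-30))*(1*((3 + 0) + 2)) = (1*(-30))*(1*(3 + 2)) = -30*5 = -150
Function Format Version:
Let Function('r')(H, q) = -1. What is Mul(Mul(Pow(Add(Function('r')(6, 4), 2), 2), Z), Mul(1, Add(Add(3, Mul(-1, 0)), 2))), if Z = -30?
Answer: -150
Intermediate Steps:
Mul(Mul(Pow(Add(Function('r')(6, 4), 2), 2), Z), Mul(1, Add(Add(3, Mul(-1, 0)), 2))) = Mul(Mul(Pow(Add(-1, 2), 2), -30), Mul(1, Add(Add(3, Mul(-1, 0)), 2))) = Mul(Mul(Pow(1, 2), -30), Mul(1, Add(Add(3, 0), 2))) = Mul(Mul(1, -30), Mul(1, Add(3, 2))) = Mul(-30, Mul(1, 5)) = Mul(-30, 5) = -150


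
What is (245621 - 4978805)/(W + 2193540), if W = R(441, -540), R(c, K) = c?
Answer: -1577728/731327 ≈ -2.1573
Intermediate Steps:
W = 441
(245621 - 4978805)/(W + 2193540) = (245621 - 4978805)/(441 + 2193540) = -4733184/2193981 = -4733184*1/2193981 = -1577728/731327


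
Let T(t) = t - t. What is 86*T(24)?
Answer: 0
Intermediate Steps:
T(t) = 0
86*T(24) = 86*0 = 0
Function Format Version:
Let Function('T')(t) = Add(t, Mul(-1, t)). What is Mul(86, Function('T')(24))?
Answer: 0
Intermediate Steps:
Function('T')(t) = 0
Mul(86, Function('T')(24)) = Mul(86, 0) = 0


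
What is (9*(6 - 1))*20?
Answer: 900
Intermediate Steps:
(9*(6 - 1))*20 = (9*5)*20 = 45*20 = 900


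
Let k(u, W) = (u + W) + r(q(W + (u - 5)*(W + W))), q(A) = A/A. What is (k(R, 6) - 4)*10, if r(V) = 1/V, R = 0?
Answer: 30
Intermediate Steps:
q(A) = 1
k(u, W) = 1 + W + u (k(u, W) = (u + W) + 1/1 = (W + u) + 1 = 1 + W + u)
(k(R, 6) - 4)*10 = ((1 + 6 + 0) - 4)*10 = (7 - 4)*10 = 3*10 = 30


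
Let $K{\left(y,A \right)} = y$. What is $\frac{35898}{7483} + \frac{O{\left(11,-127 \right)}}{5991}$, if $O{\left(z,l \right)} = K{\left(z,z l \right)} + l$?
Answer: $\frac{214196890}{44830653} \approx 4.7779$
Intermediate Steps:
$O{\left(z,l \right)} = l + z$ ($O{\left(z,l \right)} = z + l = l + z$)
$\frac{35898}{7483} + \frac{O{\left(11,-127 \right)}}{5991} = \frac{35898}{7483} + \frac{-127 + 11}{5991} = 35898 \cdot \frac{1}{7483} - \frac{116}{5991} = \frac{35898}{7483} - \frac{116}{5991} = \frac{214196890}{44830653}$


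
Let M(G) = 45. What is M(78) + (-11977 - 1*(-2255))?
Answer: -9677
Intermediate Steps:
M(78) + (-11977 - 1*(-2255)) = 45 + (-11977 - 1*(-2255)) = 45 + (-11977 + 2255) = 45 - 9722 = -9677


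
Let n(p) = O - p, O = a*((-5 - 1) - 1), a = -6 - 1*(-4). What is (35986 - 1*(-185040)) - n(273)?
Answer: 221285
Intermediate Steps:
a = -2 (a = -6 + 4 = -2)
O = 14 (O = -2*((-5 - 1) - 1) = -2*(-6 - 1) = -2*(-7) = 14)
n(p) = 14 - p
(35986 - 1*(-185040)) - n(273) = (35986 - 1*(-185040)) - (14 - 1*273) = (35986 + 185040) - (14 - 273) = 221026 - 1*(-259) = 221026 + 259 = 221285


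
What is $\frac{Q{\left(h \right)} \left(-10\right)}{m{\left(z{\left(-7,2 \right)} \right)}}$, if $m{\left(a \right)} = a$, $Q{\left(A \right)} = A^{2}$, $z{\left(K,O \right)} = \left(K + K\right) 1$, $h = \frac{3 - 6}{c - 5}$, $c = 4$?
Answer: $\frac{45}{7} \approx 6.4286$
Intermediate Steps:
$h = 3$ ($h = \frac{3 - 6}{4 - 5} = - \frac{3}{-1} = \left(-3\right) \left(-1\right) = 3$)
$z{\left(K,O \right)} = 2 K$ ($z{\left(K,O \right)} = 2 K 1 = 2 K$)
$\frac{Q{\left(h \right)} \left(-10\right)}{m{\left(z{\left(-7,2 \right)} \right)}} = \frac{3^{2} \left(-10\right)}{2 \left(-7\right)} = \frac{9 \left(-10\right)}{-14} = \left(-90\right) \left(- \frac{1}{14}\right) = \frac{45}{7}$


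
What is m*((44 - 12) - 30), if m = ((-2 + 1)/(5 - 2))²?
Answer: 2/9 ≈ 0.22222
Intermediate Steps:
m = ⅑ (m = (-1/3)² = (-1*⅓)² = (-⅓)² = ⅑ ≈ 0.11111)
m*((44 - 12) - 30) = ((44 - 12) - 30)/9 = (32 - 30)/9 = (⅑)*2 = 2/9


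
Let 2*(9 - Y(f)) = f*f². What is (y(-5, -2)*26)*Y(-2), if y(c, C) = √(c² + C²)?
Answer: 338*√29 ≈ 1820.2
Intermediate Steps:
y(c, C) = √(C² + c²)
Y(f) = 9 - f³/2 (Y(f) = 9 - f*f²/2 = 9 - f³/2)
(y(-5, -2)*26)*Y(-2) = (√((-2)² + (-5)²)*26)*(9 - ½*(-2)³) = (√(4 + 25)*26)*(9 - ½*(-8)) = (√29*26)*(9 + 4) = (26*√29)*13 = 338*√29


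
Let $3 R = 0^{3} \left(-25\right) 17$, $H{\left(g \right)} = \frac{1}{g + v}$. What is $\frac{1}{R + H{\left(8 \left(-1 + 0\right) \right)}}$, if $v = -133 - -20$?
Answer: $-121$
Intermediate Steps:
$v = -113$ ($v = -133 + 20 = -113$)
$H{\left(g \right)} = \frac{1}{-113 + g}$ ($H{\left(g \right)} = \frac{1}{g - 113} = \frac{1}{-113 + g}$)
$R = 0$ ($R = \frac{0^{3} \left(-25\right) 17}{3} = \frac{0 \left(-25\right) 17}{3} = \frac{0 \cdot 17}{3} = \frac{1}{3} \cdot 0 = 0$)
$\frac{1}{R + H{\left(8 \left(-1 + 0\right) \right)}} = \frac{1}{0 + \frac{1}{-113 + 8 \left(-1 + 0\right)}} = \frac{1}{0 + \frac{1}{-113 + 8 \left(-1\right)}} = \frac{1}{0 + \frac{1}{-113 - 8}} = \frac{1}{0 + \frac{1}{-121}} = \frac{1}{0 - \frac{1}{121}} = \frac{1}{- \frac{1}{121}} = -121$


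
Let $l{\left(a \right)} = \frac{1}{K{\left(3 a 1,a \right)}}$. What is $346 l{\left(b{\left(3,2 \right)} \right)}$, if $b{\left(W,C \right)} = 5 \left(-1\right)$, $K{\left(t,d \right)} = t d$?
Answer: $\frac{346}{75} \approx 4.6133$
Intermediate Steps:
$K{\left(t,d \right)} = d t$
$b{\left(W,C \right)} = -5$
$l{\left(a \right)} = \frac{1}{3 a^{2}}$ ($l{\left(a \right)} = \frac{1}{a 3 a 1} = \frac{1}{a 3 a} = \frac{1}{3 a^{2}}$)
$346 l{\left(b{\left(3,2 \right)} \right)} = 346 \frac{1}{3 \cdot 25} = 346 \cdot \frac{1}{3} \cdot \frac{1}{25} = 346 \cdot \frac{1}{75} = \frac{346}{75}$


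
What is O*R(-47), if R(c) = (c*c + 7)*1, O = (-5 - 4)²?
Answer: 179496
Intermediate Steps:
O = 81 (O = (-9)² = 81)
R(c) = 7 + c² (R(c) = (c² + 7)*1 = (7 + c²)*1 = 7 + c²)
O*R(-47) = 81*(7 + (-47)²) = 81*(7 + 2209) = 81*2216 = 179496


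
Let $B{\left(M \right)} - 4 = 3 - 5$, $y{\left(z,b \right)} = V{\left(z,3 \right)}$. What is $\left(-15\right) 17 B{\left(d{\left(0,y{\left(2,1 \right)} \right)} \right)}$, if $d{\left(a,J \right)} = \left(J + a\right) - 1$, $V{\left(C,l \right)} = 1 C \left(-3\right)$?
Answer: $-510$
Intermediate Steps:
$V{\left(C,l \right)} = - 3 C$ ($V{\left(C,l \right)} = C \left(-3\right) = - 3 C$)
$y{\left(z,b \right)} = - 3 z$
$d{\left(a,J \right)} = -1 + J + a$
$B{\left(M \right)} = 2$ ($B{\left(M \right)} = 4 + \left(3 - 5\right) = 4 - 2 = 2$)
$\left(-15\right) 17 B{\left(d{\left(0,y{\left(2,1 \right)} \right)} \right)} = \left(-15\right) 17 \cdot 2 = \left(-255\right) 2 = -510$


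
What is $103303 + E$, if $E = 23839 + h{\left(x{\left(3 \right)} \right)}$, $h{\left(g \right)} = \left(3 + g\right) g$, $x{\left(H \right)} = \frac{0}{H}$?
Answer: $127142$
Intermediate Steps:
$x{\left(H \right)} = 0$
$h{\left(g \right)} = g \left(3 + g\right)$
$E = 23839$ ($E = 23839 + 0 \left(3 + 0\right) = 23839 + 0 \cdot 3 = 23839 + 0 = 23839$)
$103303 + E = 103303 + 23839 = 127142$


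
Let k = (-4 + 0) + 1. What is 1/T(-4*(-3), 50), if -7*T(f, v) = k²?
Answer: -7/9 ≈ -0.77778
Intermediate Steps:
k = -3 (k = -4 + 1 = -3)
T(f, v) = -9/7 (T(f, v) = -⅐*(-3)² = -⅐*9 = -9/7)
1/T(-4*(-3), 50) = 1/(-9/7) = -7/9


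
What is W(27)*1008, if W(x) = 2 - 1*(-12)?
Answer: 14112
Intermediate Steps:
W(x) = 14 (W(x) = 2 + 12 = 14)
W(27)*1008 = 14*1008 = 14112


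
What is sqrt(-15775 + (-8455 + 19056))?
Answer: I*sqrt(5174) ≈ 71.931*I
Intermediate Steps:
sqrt(-15775 + (-8455 + 19056)) = sqrt(-15775 + 10601) = sqrt(-5174) = I*sqrt(5174)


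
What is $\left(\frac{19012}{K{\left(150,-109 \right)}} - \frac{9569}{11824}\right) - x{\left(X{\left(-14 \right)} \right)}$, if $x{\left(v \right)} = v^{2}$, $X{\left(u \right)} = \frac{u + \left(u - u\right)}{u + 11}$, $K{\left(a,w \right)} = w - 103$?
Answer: $- \frac{633187373}{5640048} \approx -112.27$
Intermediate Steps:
$K{\left(a,w \right)} = -103 + w$
$X{\left(u \right)} = \frac{u}{11 + u}$ ($X{\left(u \right)} = \frac{u + 0}{11 + u} = \frac{u}{11 + u}$)
$\left(\frac{19012}{K{\left(150,-109 \right)}} - \frac{9569}{11824}\right) - x{\left(X{\left(-14 \right)} \right)} = \left(\frac{19012}{-103 - 109} - \frac{9569}{11824}\right) - \left(- \frac{14}{11 - 14}\right)^{2} = \left(\frac{19012}{-212} - \frac{9569}{11824}\right) - \left(- \frac{14}{-3}\right)^{2} = \left(19012 \left(- \frac{1}{212}\right) - \frac{9569}{11824}\right) - \left(\left(-14\right) \left(- \frac{1}{3}\right)\right)^{2} = \left(- \frac{4753}{53} - \frac{9569}{11824}\right) - \left(\frac{14}{3}\right)^{2} = - \frac{56706629}{626672} - \frac{196}{9} = - \frac{633187373}{5640048}$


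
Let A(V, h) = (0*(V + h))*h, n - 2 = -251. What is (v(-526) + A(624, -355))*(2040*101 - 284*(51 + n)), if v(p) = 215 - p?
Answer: 194343552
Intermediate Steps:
n = -249 (n = 2 - 251 = -249)
A(V, h) = 0 (A(V, h) = 0*h = 0)
(v(-526) + A(624, -355))*(2040*101 - 284*(51 + n)) = ((215 - 1*(-526)) + 0)*(2040*101 - 284*(51 - 249)) = ((215 + 526) + 0)*(206040 - 284*(-198)) = (741 + 0)*(206040 + 56232) = 741*262272 = 194343552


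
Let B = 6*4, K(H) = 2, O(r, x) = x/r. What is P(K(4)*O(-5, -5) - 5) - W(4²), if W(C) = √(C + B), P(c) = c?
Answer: -3 - 2*√10 ≈ -9.3246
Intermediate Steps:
B = 24
W(C) = √(24 + C) (W(C) = √(C + 24) = √(24 + C))
P(K(4)*O(-5, -5) - 5) - W(4²) = (2*(-5/(-5)) - 5) - √(24 + 4²) = (2*(-5*(-⅕)) - 5) - √(24 + 16) = (2*1 - 5) - √40 = (2 - 5) - 2*√10 = -3 - 2*√10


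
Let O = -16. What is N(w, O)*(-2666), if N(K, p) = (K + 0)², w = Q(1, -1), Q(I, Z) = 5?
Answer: -66650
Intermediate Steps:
w = 5
N(K, p) = K²
N(w, O)*(-2666) = 5²*(-2666) = 25*(-2666) = -66650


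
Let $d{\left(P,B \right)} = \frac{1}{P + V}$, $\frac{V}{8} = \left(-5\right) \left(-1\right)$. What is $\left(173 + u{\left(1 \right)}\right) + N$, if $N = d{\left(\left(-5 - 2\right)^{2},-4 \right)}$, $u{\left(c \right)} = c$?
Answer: $\frac{15487}{89} \approx 174.01$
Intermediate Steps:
$V = 40$ ($V = 8 \left(\left(-5\right) \left(-1\right)\right) = 8 \cdot 5 = 40$)
$d{\left(P,B \right)} = \frac{1}{40 + P}$ ($d{\left(P,B \right)} = \frac{1}{P + 40} = \frac{1}{40 + P}$)
$N = \frac{1}{89}$ ($N = \frac{1}{40 + \left(-5 - 2\right)^{2}} = \frac{1}{40 + \left(-7\right)^{2}} = \frac{1}{40 + 49} = \frac{1}{89} \approx 0.011236$)
$\left(173 + u{\left(1 \right)}\right) + N = \left(173 + 1\right) + \frac{1}{89} = 174 + \frac{1}{89} = \frac{15487}{89}$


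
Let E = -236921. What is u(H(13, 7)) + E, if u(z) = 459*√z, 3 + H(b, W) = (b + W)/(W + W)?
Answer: -236921 + 459*I*√77/7 ≈ -2.3692e+5 + 575.39*I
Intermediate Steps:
H(b, W) = -3 + (W + b)/(2*W) (H(b, W) = -3 + (b + W)/(W + W) = -3 + (W + b)/((2*W)) = -3 + (W + b)*(1/(2*W)) = -3 + (W + b)/(2*W))
u(H(13, 7)) + E = 459*√((½)*(13 - 5*7)/7) - 236921 = 459*√((½)*(⅐)*(13 - 35)) - 236921 = 459*√((½)*(⅐)*(-22)) - 236921 = 459*√(-11/7) - 236921 = 459*(I*√77/7) - 236921 = 459*I*√77/7 - 236921 = -236921 + 459*I*√77/7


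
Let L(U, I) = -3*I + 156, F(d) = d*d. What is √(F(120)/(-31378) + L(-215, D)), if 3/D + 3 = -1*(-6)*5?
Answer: 47*√155650569/47067 ≈ 12.458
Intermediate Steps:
F(d) = d²
D = ⅑ (D = 3/(-3 - 1*(-6)*5) = 3/(-3 + 6*5) = 3/(-3 + 30) = 3/27 = 3*(1/27) = ⅑ ≈ 0.11111)
L(U, I) = 156 - 3*I
√(F(120)/(-31378) + L(-215, D)) = √(120²/(-31378) + (156 - 3*⅑)) = √(14400*(-1/31378) + (156 - ⅓)) = √(-7200/15689 + 467/3) = √(7305163/47067) = 47*√155650569/47067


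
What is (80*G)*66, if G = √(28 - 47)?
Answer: 5280*I*√19 ≈ 23015.0*I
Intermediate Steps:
G = I*√19 (G = √(-19) = I*√19 ≈ 4.3589*I)
(80*G)*66 = (80*(I*√19))*66 = (80*I*√19)*66 = 5280*I*√19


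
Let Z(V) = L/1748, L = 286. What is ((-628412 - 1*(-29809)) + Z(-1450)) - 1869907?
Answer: -2157477597/874 ≈ -2.4685e+6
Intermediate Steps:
Z(V) = 143/874 (Z(V) = 286/1748 = 286*(1/1748) = 143/874)
((-628412 - 1*(-29809)) + Z(-1450)) - 1869907 = ((-628412 - 1*(-29809)) + 143/874) - 1869907 = ((-628412 + 29809) + 143/874) - 1869907 = (-598603 + 143/874) - 1869907 = -523178879/874 - 1869907 = -2157477597/874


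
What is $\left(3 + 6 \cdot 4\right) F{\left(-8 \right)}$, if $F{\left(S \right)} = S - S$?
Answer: $0$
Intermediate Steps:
$F{\left(S \right)} = 0$
$\left(3 + 6 \cdot 4\right) F{\left(-8 \right)} = \left(3 + 6 \cdot 4\right) 0 = \left(3 + 24\right) 0 = 27 \cdot 0 = 0$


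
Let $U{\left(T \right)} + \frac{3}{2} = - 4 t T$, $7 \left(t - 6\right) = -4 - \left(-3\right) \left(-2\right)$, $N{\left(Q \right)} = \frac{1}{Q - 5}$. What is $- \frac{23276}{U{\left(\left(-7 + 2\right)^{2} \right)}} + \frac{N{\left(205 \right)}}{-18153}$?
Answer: $\frac{1183081831979}{23312082600} \approx 50.75$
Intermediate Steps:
$N{\left(Q \right)} = \frac{1}{-5 + Q}$
$t = \frac{32}{7}$ ($t = 6 + \frac{-4 - \left(-3\right) \left(-2\right)}{7} = 6 + \frac{-4 - 6}{7} = 6 + \frac{1}{7} \left(-10\right) = 6 - \frac{10}{7} = \frac{32}{7} \approx 4.5714$)
$U{\left(T \right)} = - \frac{3}{2} - \frac{128 T}{7}$ ($U{\left(T \right)} = - \frac{3}{2} + \left(-4\right) \frac{32}{7} T = - \frac{3}{2} - \frac{128 T}{7}$)
$- \frac{23276}{U{\left(\left(-7 + 2\right)^{2} \right)}} + \frac{N{\left(205 \right)}}{-18153} = - \frac{23276}{- \frac{3}{2} - \frac{128 \left(-7 + 2\right)^{2}}{7}} + \frac{1}{\left(-5 + 205\right) \left(-18153\right)} = - \frac{23276}{- \frac{3}{2} - \frac{128 \left(-5\right)^{2}}{7}} + \frac{1}{200} \left(- \frac{1}{18153}\right) = - \frac{23276}{- \frac{3}{2} - \frac{3200}{7}} + \frac{1}{200} \left(- \frac{1}{18153}\right) = - \frac{23276}{- \frac{3}{2} - \frac{3200}{7}} - \frac{1}{3630600} = - \frac{23276}{- \frac{6421}{14}} - \frac{1}{3630600} = \left(-23276\right) \left(- \frac{14}{6421}\right) - \frac{1}{3630600} = \frac{325864}{6421} - \frac{1}{3630600} = \frac{1183081831979}{23312082600}$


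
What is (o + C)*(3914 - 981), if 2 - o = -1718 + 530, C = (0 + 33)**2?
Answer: 6684307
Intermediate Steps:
C = 1089 (C = 33**2 = 1089)
o = 1190 (o = 2 - (-1718 + 530) = 2 - 1*(-1188) = 2 + 1188 = 1190)
(o + C)*(3914 - 981) = (1190 + 1089)*(3914 - 981) = 2279*2933 = 6684307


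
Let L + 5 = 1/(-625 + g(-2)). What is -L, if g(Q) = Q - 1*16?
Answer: 3216/643 ≈ 5.0016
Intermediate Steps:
g(Q) = -16 + Q (g(Q) = Q - 16 = -16 + Q)
L = -3216/643 (L = -5 + 1/(-625 + (-16 - 2)) = -5 + 1/(-625 - 18) = -5 + 1/(-643) = -5 - 1/643 = -3216/643 ≈ -5.0016)
-L = -1*(-3216/643) = 3216/643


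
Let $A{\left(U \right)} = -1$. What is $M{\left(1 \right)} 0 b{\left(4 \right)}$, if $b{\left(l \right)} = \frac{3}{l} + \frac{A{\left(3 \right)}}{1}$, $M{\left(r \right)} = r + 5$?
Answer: $0$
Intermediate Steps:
$M{\left(r \right)} = 5 + r$
$b{\left(l \right)} = -1 + \frac{3}{l}$ ($b{\left(l \right)} = \frac{3}{l} - 1^{-1} = \frac{3}{l} - 1 = -1 + \frac{3}{l}$)
$M{\left(1 \right)} 0 b{\left(4 \right)} = \left(5 + 1\right) 0 \frac{3 - 4}{4} = 6 \cdot 0 \frac{3 - 4}{4} = 0 \cdot \frac{1}{4} \left(-1\right) = 0 \left(- \frac{1}{4}\right) = 0$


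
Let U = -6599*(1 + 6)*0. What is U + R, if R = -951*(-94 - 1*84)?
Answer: 169278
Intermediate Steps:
R = 169278 (R = -951*(-94 - 84) = -951*(-178) = 169278)
U = 0 (U = -46193*0 = -6599*0 = 0)
U + R = 0 + 169278 = 169278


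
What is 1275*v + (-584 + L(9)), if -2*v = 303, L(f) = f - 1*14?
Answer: -387503/2 ≈ -1.9375e+5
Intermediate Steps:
L(f) = -14 + f (L(f) = f - 14 = -14 + f)
v = -303/2 (v = -½*303 = -303/2 ≈ -151.50)
1275*v + (-584 + L(9)) = 1275*(-303/2) + (-584 + (-14 + 9)) = -386325/2 + (-584 - 5) = -386325/2 - 589 = -387503/2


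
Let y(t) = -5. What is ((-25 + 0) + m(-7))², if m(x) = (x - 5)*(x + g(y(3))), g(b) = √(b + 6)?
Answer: 2209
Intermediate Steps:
g(b) = √(6 + b)
m(x) = (1 + x)*(-5 + x) (m(x) = (x - 5)*(x + √(6 - 5)) = (-5 + x)*(x + √1) = (-5 + x)*(x + 1) = (-5 + x)*(1 + x) = (1 + x)*(-5 + x))
((-25 + 0) + m(-7))² = ((-25 + 0) + (-5 + (-7)² - 4*(-7)))² = (-25 + (-5 + 49 + 28))² = (-25 + 72)² = 47² = 2209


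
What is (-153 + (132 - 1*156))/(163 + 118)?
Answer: -177/281 ≈ -0.62989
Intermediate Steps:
(-153 + (132 - 1*156))/(163 + 118) = (-153 + (132 - 156))/281 = (-153 - 24)*(1/281) = -177*1/281 = -177/281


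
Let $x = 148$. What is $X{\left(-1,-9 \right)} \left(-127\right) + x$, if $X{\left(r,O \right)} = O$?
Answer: $1291$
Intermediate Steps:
$X{\left(-1,-9 \right)} \left(-127\right) + x = \left(-9\right) \left(-127\right) + 148 = 1143 + 148 = 1291$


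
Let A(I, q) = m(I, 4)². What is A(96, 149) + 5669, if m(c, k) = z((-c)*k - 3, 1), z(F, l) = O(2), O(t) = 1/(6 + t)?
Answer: 362817/64 ≈ 5669.0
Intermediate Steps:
z(F, l) = ⅛ (z(F, l) = 1/(6 + 2) = 1/8 = ⅛)
m(c, k) = ⅛
A(I, q) = 1/64 (A(I, q) = (⅛)² = 1/64)
A(96, 149) + 5669 = 1/64 + 5669 = 362817/64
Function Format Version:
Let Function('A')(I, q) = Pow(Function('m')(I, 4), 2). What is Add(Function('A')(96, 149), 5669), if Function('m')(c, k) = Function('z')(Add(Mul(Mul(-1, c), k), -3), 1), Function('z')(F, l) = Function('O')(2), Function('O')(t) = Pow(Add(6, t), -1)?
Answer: Rational(362817, 64) ≈ 5669.0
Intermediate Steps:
Function('z')(F, l) = Rational(1, 8) (Function('z')(F, l) = Pow(Add(6, 2), -1) = Pow(8, -1) = Rational(1, 8))
Function('m')(c, k) = Rational(1, 8)
Function('A')(I, q) = Rational(1, 64) (Function('A')(I, q) = Pow(Rational(1, 8), 2) = Rational(1, 64))
Add(Function('A')(96, 149), 5669) = Add(Rational(1, 64), 5669) = Rational(362817, 64)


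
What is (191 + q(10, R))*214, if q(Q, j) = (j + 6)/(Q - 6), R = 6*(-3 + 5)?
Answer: 41837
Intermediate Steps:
R = 12 (R = 6*2 = 12)
q(Q, j) = (6 + j)/(-6 + Q)
(191 + q(10, R))*214 = (191 + (6 + 12)/(-6 + 10))*214 = (191 + 18/4)*214 = (191 + (¼)*18)*214 = (191 + 9/2)*214 = (391/2)*214 = 41837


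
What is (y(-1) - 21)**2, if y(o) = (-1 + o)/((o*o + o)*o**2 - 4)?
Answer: 1681/4 ≈ 420.25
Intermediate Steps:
y(o) = (-1 + o)/(-4 + o**2*(o + o**2)) (y(o) = (-1 + o)/((o**2 + o)*o**2 - 4) = (-1 + o)/((o + o**2)*o**2 - 4) = (-1 + o)/(o**2*(o + o**2) - 4) = (-1 + o)/(-4 + o**2*(o + o**2)))
(y(-1) - 21)**2 = ((-1 - 1)/(-4 + (-1)**3 + (-1)**4) - 21)**2 = (-2/(-4 - 1 + 1) - 21)**2 = (-2/(-4) - 21)**2 = (-1/4*(-2) - 21)**2 = (1/2 - 21)**2 = (-41/2)**2 = 1681/4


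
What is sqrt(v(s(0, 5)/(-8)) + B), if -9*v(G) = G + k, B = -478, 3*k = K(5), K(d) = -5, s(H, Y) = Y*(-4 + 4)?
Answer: I*sqrt(38703)/9 ≈ 21.859*I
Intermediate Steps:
s(H, Y) = 0 (s(H, Y) = Y*0 = 0)
k = -5/3 (k = (1/3)*(-5) = -5/3 ≈ -1.6667)
v(G) = 5/27 - G/9 (v(G) = -(G - 5/3)/9 = -(-5/3 + G)/9 = 5/27 - G/9)
sqrt(v(s(0, 5)/(-8)) + B) = sqrt((5/27 - 0/(-8)) - 478) = sqrt((5/27 - 0*(-1)/8) - 478) = sqrt((5/27 - 1/9*0) - 478) = sqrt((5/27 + 0) - 478) = sqrt(5/27 - 478) = sqrt(-12901/27) = I*sqrt(38703)/9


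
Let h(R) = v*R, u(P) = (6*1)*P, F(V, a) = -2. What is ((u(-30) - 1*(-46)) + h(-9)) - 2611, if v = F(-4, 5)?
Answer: -2727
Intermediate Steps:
v = -2
u(P) = 6*P
h(R) = -2*R
((u(-30) - 1*(-46)) + h(-9)) - 2611 = ((6*(-30) - 1*(-46)) - 2*(-9)) - 2611 = ((-180 + 46) + 18) - 2611 = (-134 + 18) - 2611 = -116 - 2611 = -2727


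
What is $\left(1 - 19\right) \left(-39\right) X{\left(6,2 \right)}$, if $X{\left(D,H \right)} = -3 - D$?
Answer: $-6318$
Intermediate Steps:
$\left(1 - 19\right) \left(-39\right) X{\left(6,2 \right)} = \left(1 - 19\right) \left(-39\right) \left(-3 - 6\right) = \left(-18\right) \left(-39\right) \left(-9\right) = 702 \left(-9\right) = -6318$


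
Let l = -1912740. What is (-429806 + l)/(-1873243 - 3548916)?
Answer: 2342546/5422159 ≈ 0.43203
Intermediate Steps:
(-429806 + l)/(-1873243 - 3548916) = (-429806 - 1912740)/(-1873243 - 3548916) = -2342546/(-5422159) = -2342546*(-1/5422159) = 2342546/5422159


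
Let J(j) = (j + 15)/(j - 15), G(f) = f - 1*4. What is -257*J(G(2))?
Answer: 3341/17 ≈ 196.53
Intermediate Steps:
G(f) = -4 + f (G(f) = f - 4 = -4 + f)
J(j) = (15 + j)/(-15 + j)
-257*J(G(2)) = -257*(15 + (-4 + 2))/(-15 + (-4 + 2)) = -257*(15 - 2)/(-15 - 2) = -257*13/(-17) = -(-257)*13/17 = -257*(-13/17) = 3341/17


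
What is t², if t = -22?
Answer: 484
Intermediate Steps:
t² = (-22)² = 484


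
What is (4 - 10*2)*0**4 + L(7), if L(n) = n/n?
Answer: 1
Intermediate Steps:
L(n) = 1
(4 - 10*2)*0**4 + L(7) = (4 - 10*2)*0**4 + 1 = (4 - 20)*0 + 1 = -16*0 + 1 = 0 + 1 = 1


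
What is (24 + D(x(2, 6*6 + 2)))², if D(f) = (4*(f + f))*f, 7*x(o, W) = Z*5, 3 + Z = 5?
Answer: 3904576/2401 ≈ 1626.2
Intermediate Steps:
Z = 2 (Z = -3 + 5 = 2)
x(o, W) = 10/7 (x(o, W) = (2*5)/7 = (⅐)*10 = 10/7)
D(f) = 8*f² (D(f) = (4*(2*f))*f = (8*f)*f = 8*f²)
(24 + D(x(2, 6*6 + 2)))² = (24 + 8*(10/7)²)² = (24 + 8*(100/49))² = (24 + 800/49)² = (1976/49)² = 3904576/2401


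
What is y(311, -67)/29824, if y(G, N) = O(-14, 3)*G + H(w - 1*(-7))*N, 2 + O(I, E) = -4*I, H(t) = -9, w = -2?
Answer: 17397/29824 ≈ 0.58332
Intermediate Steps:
O(I, E) = -2 - 4*I
y(G, N) = -9*N + 54*G (y(G, N) = (-2 - 4*(-14))*G - 9*N = (-2 + 56)*G - 9*N = 54*G - 9*N = -9*N + 54*G)
y(311, -67)/29824 = (-9*(-67) + 54*311)/29824 = (603 + 16794)*(1/29824) = 17397*(1/29824) = 17397/29824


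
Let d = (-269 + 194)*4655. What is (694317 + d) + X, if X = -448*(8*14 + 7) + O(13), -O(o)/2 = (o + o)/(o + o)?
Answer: 291878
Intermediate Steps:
d = -349125 (d = -75*4655 = -349125)
O(o) = -2 (O(o) = -2*(o + o)/(o + o) = -2*2*o/(2*o) = -2*2*o*1/(2*o) = -2*1 = -2)
X = -53314 (X = -448*(8*14 + 7) - 2 = -448*(112 + 7) - 2 = -448*119 - 2 = -53312 - 2 = -53314)
(694317 + d) + X = (694317 - 349125) - 53314 = 345192 - 53314 = 291878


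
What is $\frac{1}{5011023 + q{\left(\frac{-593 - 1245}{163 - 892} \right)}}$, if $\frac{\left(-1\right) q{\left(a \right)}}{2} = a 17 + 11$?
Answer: $\frac{729}{3652957237} \approx 1.9956 \cdot 10^{-7}$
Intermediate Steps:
$q{\left(a \right)} = -22 - 34 a$ ($q{\left(a \right)} = - 2 \left(a 17 + 11\right) = - 2 \left(17 a + 11\right) = - 2 \left(11 + 17 a\right) = -22 - 34 a$)
$\frac{1}{5011023 + q{\left(\frac{-593 - 1245}{163 - 892} \right)}} = \frac{1}{5011023 - \left(22 + 34 \frac{-593 - 1245}{163 - 892}\right)} = \frac{1}{5011023 - \left(22 + 34 \left(- \frac{1838}{-729}\right)\right)} = \frac{1}{5011023 - \left(22 + 34 \left(\left(-1838\right) \left(- \frac{1}{729}\right)\right)\right)} = \frac{1}{5011023 - \frac{78530}{729}} = \frac{1}{\frac{3652957237}{729}} = \frac{729}{3652957237}$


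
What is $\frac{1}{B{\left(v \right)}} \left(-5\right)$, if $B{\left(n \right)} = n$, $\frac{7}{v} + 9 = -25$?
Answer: $\frac{170}{7} \approx 24.286$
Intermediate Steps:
$v = - \frac{7}{34}$ ($v = \frac{7}{-9 - 25} = \frac{7}{-34} = 7 \left(- \frac{1}{34}\right) = - \frac{7}{34} \approx -0.20588$)
$\frac{1}{B{\left(v \right)}} \left(-5\right) = \frac{1}{- \frac{7}{34}} \left(-5\right) = \left(- \frac{34}{7}\right) \left(-5\right) = \frac{170}{7}$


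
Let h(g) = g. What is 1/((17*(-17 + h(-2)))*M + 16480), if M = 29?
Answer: 1/7113 ≈ 0.00014059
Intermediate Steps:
1/((17*(-17 + h(-2)))*M + 16480) = 1/((17*(-17 - 2))*29 + 16480) = 1/((17*(-19))*29 + 16480) = 1/(-323*29 + 16480) = 1/(-9367 + 16480) = 1/7113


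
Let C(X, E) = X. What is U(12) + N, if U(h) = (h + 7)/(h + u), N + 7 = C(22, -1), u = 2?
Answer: 229/14 ≈ 16.357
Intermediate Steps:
N = 15 (N = -7 + 22 = 15)
U(h) = (7 + h)/(2 + h) (U(h) = (h + 7)/(h + 2) = (7 + h)/(2 + h))
U(12) + N = (7 + 12)/(2 + 12) + 15 = 19/14 + 15 = 229/14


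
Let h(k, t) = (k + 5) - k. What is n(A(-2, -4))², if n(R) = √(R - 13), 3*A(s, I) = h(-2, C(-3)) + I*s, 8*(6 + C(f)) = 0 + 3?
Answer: -26/3 ≈ -8.6667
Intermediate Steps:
C(f) = -45/8 (C(f) = -6 + (0 + 3)/8 = -6 + (⅛)*3 = -6 + 3/8 = -45/8)
h(k, t) = 5 (h(k, t) = (5 + k) - k = 5)
A(s, I) = 5/3 + I*s/3 (A(s, I) = (5 + I*s)/3 = 5/3 + I*s/3)
n(R) = √(-13 + R)
n(A(-2, -4))² = (√(-13 + (5/3 + (⅓)*(-4)*(-2))))² = (√(-13 + (5/3 + 8/3)))² = (√(-13 + 13/3))² = (√(-26/3))² = (I*√78/3)² = -26/3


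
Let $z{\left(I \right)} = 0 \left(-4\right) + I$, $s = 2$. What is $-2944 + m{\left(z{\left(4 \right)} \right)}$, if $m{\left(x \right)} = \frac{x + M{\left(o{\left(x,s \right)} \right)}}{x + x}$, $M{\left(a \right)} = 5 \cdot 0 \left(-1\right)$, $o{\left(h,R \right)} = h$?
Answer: $- \frac{5887}{2} \approx -2943.5$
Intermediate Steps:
$M{\left(a \right)} = 0$ ($M{\left(a \right)} = 0 \left(-1\right) = 0$)
$z{\left(I \right)} = I$ ($z{\left(I \right)} = 0 + I = I$)
$m{\left(x \right)} = \frac{1}{2}$ ($m{\left(x \right)} = \frac{x + 0}{x + x} = \frac{x}{2 x} = x \frac{1}{2 x} = \frac{1}{2}$)
$-2944 + m{\left(z{\left(4 \right)} \right)} = -2944 + \frac{1}{2} = - \frac{5887}{2}$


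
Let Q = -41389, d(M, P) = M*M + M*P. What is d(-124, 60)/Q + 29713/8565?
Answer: 1161819517/354496785 ≈ 3.2774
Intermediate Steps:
d(M, P) = M**2 + M*P
d(-124, 60)/Q + 29713/8565 = -124*(-124 + 60)/(-41389) + 29713/8565 = -124*(-64)*(-1/41389) + 29713*(1/8565) = 7936*(-1/41389) + 29713/8565 = -7936/41389 + 29713/8565 = 1161819517/354496785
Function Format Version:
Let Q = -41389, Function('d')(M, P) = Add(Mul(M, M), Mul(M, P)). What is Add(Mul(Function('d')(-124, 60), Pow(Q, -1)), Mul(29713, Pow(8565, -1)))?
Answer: Rational(1161819517, 354496785) ≈ 3.2774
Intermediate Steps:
Function('d')(M, P) = Add(Pow(M, 2), Mul(M, P))
Add(Mul(Function('d')(-124, 60), Pow(Q, -1)), Mul(29713, Pow(8565, -1))) = Add(Mul(Mul(-124, Add(-124, 60)), Pow(-41389, -1)), Mul(29713, Pow(8565, -1))) = Add(Mul(Mul(-124, -64), Rational(-1, 41389)), Mul(29713, Rational(1, 8565))) = Add(Mul(7936, Rational(-1, 41389)), Rational(29713, 8565)) = Add(Rational(-7936, 41389), Rational(29713, 8565)) = Rational(1161819517, 354496785)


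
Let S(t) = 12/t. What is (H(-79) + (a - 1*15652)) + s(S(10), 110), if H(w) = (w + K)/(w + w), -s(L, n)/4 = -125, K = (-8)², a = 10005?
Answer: -813211/158 ≈ -5146.9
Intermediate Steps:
K = 64
s(L, n) = 500 (s(L, n) = -4*(-125) = 500)
H(w) = (64 + w)/(2*w) (H(w) = (w + 64)/(w + w) = (64 + w)/((2*w)) = (64 + w)*(1/(2*w)) = (64 + w)/(2*w))
(H(-79) + (a - 1*15652)) + s(S(10), 110) = ((½)*(64 - 79)/(-79) + (10005 - 1*15652)) + 500 = ((½)*(-1/79)*(-15) + (10005 - 15652)) + 500 = (15/158 - 5647) + 500 = -892211/158 + 500 = -813211/158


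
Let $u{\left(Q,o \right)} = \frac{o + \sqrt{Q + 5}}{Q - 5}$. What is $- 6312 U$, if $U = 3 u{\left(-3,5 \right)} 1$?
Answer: $11835 + 2367 \sqrt{2} \approx 15182.0$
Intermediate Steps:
$u{\left(Q,o \right)} = \frac{o + \sqrt{5 + Q}}{-5 + Q}$
$U = - \frac{15}{8} - \frac{3 \sqrt{2}}{8}$ ($U = 3 \frac{5 + \sqrt{5 - 3}}{-5 - 3} \cdot 1 = 3 \frac{5 + \sqrt{2}}{-8} \cdot 1 = 3 \left(- \frac{5 + \sqrt{2}}{8}\right) 1 = 3 \left(- \frac{5}{8} - \frac{\sqrt{2}}{8}\right) 1 = \left(- \frac{15}{8} - \frac{3 \sqrt{2}}{8}\right) 1 = - \frac{15}{8} - \frac{3 \sqrt{2}}{8} \approx -2.4053$)
$- 6312 U = - 6312 \left(- \frac{15}{8} - \frac{3 \sqrt{2}}{8}\right) = 11835 + 2367 \sqrt{2}$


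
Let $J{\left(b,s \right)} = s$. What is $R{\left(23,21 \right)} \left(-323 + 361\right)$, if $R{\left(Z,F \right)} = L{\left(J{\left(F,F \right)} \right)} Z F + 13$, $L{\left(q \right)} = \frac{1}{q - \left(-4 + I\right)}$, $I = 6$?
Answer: $1460$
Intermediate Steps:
$L{\left(q \right)} = \frac{1}{-2 + q}$ ($L{\left(q \right)} = \frac{1}{q + \left(4 - 6\right)} = \frac{1}{q - 2} = \frac{1}{-2 + q}$)
$R{\left(Z,F \right)} = 13 + \frac{F Z}{-2 + F}$ ($R{\left(Z,F \right)} = \frac{Z}{-2 + F} F + 13 = \frac{F Z}{-2 + F} + 13 = 13 + \frac{F Z}{-2 + F}$)
$R{\left(23,21 \right)} \left(-323 + 361\right) = \frac{-26 + 13 \cdot 21 + 21 \cdot 23}{-2 + 21} \left(-323 + 361\right) = \frac{-26 + 273 + 483}{19} \cdot 38 = \frac{1}{19} \cdot 730 \cdot 38 = \frac{730}{19} \cdot 38 = 1460$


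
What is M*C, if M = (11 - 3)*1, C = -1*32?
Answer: -256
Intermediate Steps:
C = -32
M = 8 (M = 8*1 = 8)
M*C = 8*(-32) = -256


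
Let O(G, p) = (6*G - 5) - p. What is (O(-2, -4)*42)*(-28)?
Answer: 15288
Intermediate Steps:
O(G, p) = -5 - p + 6*G (O(G, p) = (-5 + 6*G) - p = -5 - p + 6*G)
(O(-2, -4)*42)*(-28) = ((-5 - 1*(-4) + 6*(-2))*42)*(-28) = ((-5 + 4 - 12)*42)*(-28) = -13*42*(-28) = -546*(-28) = 15288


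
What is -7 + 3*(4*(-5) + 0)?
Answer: -67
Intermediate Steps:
-7 + 3*(4*(-5) + 0) = -7 + 3*(-20 + 0) = -7 + 3*(-20) = -7 - 60 = -67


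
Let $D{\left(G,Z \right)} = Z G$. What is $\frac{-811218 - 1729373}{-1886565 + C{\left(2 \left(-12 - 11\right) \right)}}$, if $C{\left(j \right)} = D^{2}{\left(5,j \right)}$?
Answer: $\frac{2540591}{1833665} \approx 1.3855$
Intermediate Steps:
$D{\left(G,Z \right)} = G Z$
$C{\left(j \right)} = 25 j^{2}$ ($C{\left(j \right)} = \left(5 j\right)^{2} = 25 j^{2}$)
$\frac{-811218 - 1729373}{-1886565 + C{\left(2 \left(-12 - 11\right) \right)}} = \frac{-811218 - 1729373}{-1886565 + 25 \left(2 \left(-12 - 11\right)\right)^{2}} = - \frac{2540591}{-1886565 + 25 \left(2 \left(-23\right)\right)^{2}} = - \frac{2540591}{-1886565 + 25 \left(-46\right)^{2}} = - \frac{2540591}{-1886565 + 25 \cdot 2116} = - \frac{2540591}{-1886565 + 52900} = - \frac{2540591}{-1833665} = \left(-2540591\right) \left(- \frac{1}{1833665}\right) = \frac{2540591}{1833665}$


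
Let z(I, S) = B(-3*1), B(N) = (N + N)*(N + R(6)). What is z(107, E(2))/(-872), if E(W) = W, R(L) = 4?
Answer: 3/436 ≈ 0.0068807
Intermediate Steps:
B(N) = 2*N*(4 + N) (B(N) = (N + N)*(N + 4) = (2*N)*(4 + N) = 2*N*(4 + N))
z(I, S) = -6 (z(I, S) = 2*(-3*1)*(4 - 3*1) = 2*(-3)*(4 - 3) = 2*(-3)*1 = -6)
z(107, E(2))/(-872) = -6/(-872) = -6*(-1/872) = 3/436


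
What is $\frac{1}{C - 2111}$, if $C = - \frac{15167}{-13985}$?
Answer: $- \frac{13985}{29507168} \approx -0.00047395$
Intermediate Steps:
$C = \frac{15167}{13985}$ ($C = \left(-15167\right) \left(- \frac{1}{13985}\right) = \frac{15167}{13985} \approx 1.0845$)
$\frac{1}{C - 2111} = \frac{1}{\frac{15167}{13985} - 2111} = \frac{1}{- \frac{29507168}{13985}} = - \frac{13985}{29507168}$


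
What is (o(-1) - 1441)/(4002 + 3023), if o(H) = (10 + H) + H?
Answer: -1433/7025 ≈ -0.20399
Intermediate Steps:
o(H) = 10 + 2*H
(o(-1) - 1441)/(4002 + 3023) = ((10 + 2*(-1)) - 1441)/(4002 + 3023) = ((10 - 2) - 1441)/7025 = (8 - 1441)*(1/7025) = -1433*1/7025 = -1433/7025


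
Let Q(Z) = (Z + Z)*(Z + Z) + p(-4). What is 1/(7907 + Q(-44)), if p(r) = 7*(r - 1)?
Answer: 1/15616 ≈ 6.4037e-5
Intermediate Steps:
p(r) = -7 + 7*r (p(r) = 7*(-1 + r) = -7 + 7*r)
Q(Z) = -35 + 4*Z² (Q(Z) = (Z + Z)*(Z + Z) + (-7 + 7*(-4)) = (2*Z)*(2*Z) + (-7 - 28) = 4*Z² - 35 = -35 + 4*Z²)
1/(7907 + Q(-44)) = 1/(7907 + (-35 + 4*(-44)²)) = 1/(7907 + (-35 + 4*1936)) = 1/(7907 + (-35 + 7744)) = 1/(7907 + 7709) = 1/15616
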